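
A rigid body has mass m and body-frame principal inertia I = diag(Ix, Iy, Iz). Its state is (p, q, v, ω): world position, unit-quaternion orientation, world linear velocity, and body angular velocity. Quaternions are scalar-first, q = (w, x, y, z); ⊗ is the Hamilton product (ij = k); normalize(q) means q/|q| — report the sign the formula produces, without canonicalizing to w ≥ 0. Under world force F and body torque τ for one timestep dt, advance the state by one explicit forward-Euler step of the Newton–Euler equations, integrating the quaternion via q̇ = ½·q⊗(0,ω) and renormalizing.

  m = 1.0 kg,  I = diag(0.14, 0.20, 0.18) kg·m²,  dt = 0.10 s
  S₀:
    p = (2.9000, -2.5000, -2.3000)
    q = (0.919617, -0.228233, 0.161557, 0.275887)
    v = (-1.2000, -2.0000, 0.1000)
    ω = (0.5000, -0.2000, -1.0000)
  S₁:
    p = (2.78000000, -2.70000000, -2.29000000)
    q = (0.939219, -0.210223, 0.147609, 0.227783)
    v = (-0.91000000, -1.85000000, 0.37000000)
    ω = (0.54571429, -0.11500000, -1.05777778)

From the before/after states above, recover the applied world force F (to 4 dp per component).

v₁ − v₀ = (0.29000000, 0.15000000, 0.27000000)
m·(v₁−v₀)/dt = (2.9000, 1.5000, 2.7000)

F = (2.9000, 1.5000, 2.7000)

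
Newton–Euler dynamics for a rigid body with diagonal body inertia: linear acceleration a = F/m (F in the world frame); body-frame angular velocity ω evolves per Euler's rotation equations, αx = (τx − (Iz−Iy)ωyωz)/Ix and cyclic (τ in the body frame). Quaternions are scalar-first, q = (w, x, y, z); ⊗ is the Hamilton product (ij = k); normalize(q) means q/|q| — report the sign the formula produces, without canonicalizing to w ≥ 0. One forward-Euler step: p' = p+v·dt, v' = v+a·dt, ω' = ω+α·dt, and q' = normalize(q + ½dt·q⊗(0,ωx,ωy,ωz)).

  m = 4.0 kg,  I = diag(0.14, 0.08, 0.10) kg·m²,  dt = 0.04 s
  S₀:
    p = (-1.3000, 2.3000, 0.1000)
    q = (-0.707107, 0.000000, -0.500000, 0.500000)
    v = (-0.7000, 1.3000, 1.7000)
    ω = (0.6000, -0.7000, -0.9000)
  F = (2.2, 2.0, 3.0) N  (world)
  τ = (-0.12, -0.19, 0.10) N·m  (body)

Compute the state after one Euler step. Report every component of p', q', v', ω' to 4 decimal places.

p' = (-1.3280, 2.3520, 0.1680)
q' = (-0.7049, 0.0075, -0.4839, 0.5186)
v' = (-0.6780, 1.3200, 1.7300)
ω' = (0.5621, -0.7842, -0.8701)

new position p' = (-1.3280, 2.3520, 0.1680)
v' = v + a·dt = (-0.6780, 1.3200, 1.7300)
α = I⁻¹(τ − ω×Iω) = (-0.9471, -2.1050, 0.7480)
ω' = ω + α·dt = (0.5621, -0.7842, -0.8701)
Hamilton product q⊗(0,ω) = (0.1000000, 0.3757358, 0.7949749, 0.9363963)
q + ½dt·q⊗(0,ω), renormalized = (-0.7049, 0.0075, -0.4839, 0.5186)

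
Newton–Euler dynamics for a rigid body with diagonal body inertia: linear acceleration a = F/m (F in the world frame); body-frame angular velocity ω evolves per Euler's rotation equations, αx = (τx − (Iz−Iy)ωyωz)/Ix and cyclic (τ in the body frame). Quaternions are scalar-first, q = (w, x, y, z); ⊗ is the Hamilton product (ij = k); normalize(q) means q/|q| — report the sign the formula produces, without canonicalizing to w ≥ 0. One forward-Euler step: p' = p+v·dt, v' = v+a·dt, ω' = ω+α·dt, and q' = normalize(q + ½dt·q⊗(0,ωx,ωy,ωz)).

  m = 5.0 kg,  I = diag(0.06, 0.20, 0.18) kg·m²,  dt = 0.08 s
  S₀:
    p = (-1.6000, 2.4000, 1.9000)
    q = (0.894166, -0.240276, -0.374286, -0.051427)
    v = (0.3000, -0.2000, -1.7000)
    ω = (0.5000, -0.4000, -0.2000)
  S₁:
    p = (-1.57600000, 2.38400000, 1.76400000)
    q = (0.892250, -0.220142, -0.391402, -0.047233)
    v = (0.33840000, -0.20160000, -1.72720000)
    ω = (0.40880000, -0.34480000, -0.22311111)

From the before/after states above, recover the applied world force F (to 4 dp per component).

Δv = v₁−v₀ = (0.03840000, -0.00160000, -0.02720000)
m·(v₁−v₀)/dt = (2.4000, -0.1000, -1.7000)

F = (2.4000, -0.1000, -1.7000)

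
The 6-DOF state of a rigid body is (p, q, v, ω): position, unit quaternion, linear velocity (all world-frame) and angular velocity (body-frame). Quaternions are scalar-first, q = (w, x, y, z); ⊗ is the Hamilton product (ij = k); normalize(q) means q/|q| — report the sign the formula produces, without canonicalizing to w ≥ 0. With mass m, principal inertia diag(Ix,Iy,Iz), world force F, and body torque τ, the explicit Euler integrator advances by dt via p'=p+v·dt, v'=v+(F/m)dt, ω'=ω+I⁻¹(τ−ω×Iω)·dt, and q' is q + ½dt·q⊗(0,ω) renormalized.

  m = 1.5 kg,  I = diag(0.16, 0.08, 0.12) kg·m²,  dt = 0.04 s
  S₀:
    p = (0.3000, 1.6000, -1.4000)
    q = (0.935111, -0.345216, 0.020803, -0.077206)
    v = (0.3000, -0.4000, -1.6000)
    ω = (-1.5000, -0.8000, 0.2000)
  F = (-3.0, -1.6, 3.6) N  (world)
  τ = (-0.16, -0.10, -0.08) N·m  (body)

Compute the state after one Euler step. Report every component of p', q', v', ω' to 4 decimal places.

p' = (0.3120, 1.5840, -1.4640)
q' = (0.9249, -0.3742, 0.0095, -0.0673)
v' = (0.2200, -0.4427, -1.5040)
ω' = (-1.5384, -0.8440, 0.2053)

p' = p + v·dt = (0.3120, 1.5840, -1.4640)
v' = v + a·dt = (0.2200, -0.4427, -1.5040)
precession coupling ω×(Iω) = (-0.0064, -0.0120, -0.0960)
α = I⁻¹(τ − ω×Iω) = (-0.9600, -1.1000, 0.1333)
ω + α·dt = (-1.5384, -0.8440, 0.2053)
Hamilton product q⊗(0,ω) = (-0.4857404, -1.4602707, -0.5632366, 0.4943995)
q + ½dt·q⊗(0,ω), renormalized = (0.9249, -0.3742, 0.0095, -0.0673)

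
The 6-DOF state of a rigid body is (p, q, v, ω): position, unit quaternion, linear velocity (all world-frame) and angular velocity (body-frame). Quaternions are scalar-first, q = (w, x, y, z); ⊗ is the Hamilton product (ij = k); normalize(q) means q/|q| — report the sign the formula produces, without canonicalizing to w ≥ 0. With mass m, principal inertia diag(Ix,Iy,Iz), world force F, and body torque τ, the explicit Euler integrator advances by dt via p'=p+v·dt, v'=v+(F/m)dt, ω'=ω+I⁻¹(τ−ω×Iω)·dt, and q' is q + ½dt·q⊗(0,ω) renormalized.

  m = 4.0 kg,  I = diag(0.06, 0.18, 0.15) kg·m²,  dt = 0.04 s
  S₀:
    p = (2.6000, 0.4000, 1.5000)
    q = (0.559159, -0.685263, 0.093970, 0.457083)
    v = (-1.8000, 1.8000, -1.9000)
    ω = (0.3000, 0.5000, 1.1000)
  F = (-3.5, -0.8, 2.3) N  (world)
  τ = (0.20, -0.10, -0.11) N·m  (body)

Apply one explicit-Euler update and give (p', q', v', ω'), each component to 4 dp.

ω×(Iω) gyroscopic = (-0.0165, -0.0297, 0.0180)
α = I⁻¹(τ − ω×Iω) = (3.6083, -0.3906, -0.8533)
new body rate ω' = (0.4443, 0.4844, 1.0659)
Hamilton product q⊗(0,ω) = (-0.3441974, 0.0425732, 1.1704937, 0.2442524)
updated quaternion q' = (0.5521, -0.6842, 0.1173, 0.4618)
new position p' = (2.5280, 0.4720, 1.4240)
v + (F/m)dt = (-1.8350, 1.7920, -1.8770)

p' = (2.5280, 0.4720, 1.4240)
q' = (0.5521, -0.6842, 0.1173, 0.4618)
v' = (-1.8350, 1.7920, -1.8770)
ω' = (0.4443, 0.4844, 1.0659)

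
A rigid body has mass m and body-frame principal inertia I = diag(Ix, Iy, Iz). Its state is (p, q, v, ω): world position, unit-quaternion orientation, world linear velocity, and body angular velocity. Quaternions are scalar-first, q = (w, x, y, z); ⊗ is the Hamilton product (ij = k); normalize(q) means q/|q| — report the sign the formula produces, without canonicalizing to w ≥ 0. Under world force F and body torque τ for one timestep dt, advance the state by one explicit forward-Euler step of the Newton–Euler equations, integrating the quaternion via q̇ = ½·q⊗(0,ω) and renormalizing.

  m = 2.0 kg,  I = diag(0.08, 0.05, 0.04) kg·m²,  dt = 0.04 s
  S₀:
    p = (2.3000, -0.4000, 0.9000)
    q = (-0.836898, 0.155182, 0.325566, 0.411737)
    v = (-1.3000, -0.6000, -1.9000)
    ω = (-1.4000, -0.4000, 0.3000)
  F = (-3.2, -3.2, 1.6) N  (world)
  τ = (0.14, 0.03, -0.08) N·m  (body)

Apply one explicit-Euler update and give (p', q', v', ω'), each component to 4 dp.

linear accel F/m = (-1.6000, -1.6000, 0.8000)
new position p' = (2.2480, -0.4240, 0.8240)
new velocity v' = (-1.3640, -0.6640, -1.8680)
precession coupling ω×(Iω) = (0.0012, -0.0168, -0.0168)
angular accel α = (1.7350, 0.9360, -1.5800)
new body rate ω' = (-1.3306, -0.3626, 0.2368)
2q̇ = q⊗(0,ω) = (0.2239601, 1.4340218, -0.2882272, 0.1426502)
q + ½dt·q⊗(0,ω), renormalized = (-0.8321, 0.1838, 0.3197, 0.4144)

p' = (2.2480, -0.4240, 0.8240)
q' = (-0.8321, 0.1838, 0.3197, 0.4144)
v' = (-1.3640, -0.6640, -1.8680)
ω' = (-1.3306, -0.3626, 0.2368)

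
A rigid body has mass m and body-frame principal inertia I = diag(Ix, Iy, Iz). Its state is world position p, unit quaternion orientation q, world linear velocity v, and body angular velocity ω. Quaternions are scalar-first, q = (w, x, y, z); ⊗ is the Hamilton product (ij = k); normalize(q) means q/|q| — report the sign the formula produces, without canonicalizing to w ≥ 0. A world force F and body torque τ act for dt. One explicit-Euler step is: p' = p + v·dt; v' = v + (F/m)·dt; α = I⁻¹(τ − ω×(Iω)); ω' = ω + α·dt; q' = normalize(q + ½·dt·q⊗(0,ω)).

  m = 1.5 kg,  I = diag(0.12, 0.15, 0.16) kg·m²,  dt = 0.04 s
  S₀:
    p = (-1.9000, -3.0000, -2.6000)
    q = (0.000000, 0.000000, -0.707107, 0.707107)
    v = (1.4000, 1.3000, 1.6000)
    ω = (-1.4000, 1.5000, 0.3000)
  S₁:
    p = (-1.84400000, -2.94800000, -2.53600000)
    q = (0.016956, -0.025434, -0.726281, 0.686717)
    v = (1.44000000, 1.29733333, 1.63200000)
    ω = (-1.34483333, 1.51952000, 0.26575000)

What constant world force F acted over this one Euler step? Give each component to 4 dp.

F = (1.5000, -0.1000, 1.2000)

v₁ − v₀ = (0.04000000, -0.00266667, 0.03200000)
F = m·Δv/dt = (1.5000, -0.1000, 1.2000)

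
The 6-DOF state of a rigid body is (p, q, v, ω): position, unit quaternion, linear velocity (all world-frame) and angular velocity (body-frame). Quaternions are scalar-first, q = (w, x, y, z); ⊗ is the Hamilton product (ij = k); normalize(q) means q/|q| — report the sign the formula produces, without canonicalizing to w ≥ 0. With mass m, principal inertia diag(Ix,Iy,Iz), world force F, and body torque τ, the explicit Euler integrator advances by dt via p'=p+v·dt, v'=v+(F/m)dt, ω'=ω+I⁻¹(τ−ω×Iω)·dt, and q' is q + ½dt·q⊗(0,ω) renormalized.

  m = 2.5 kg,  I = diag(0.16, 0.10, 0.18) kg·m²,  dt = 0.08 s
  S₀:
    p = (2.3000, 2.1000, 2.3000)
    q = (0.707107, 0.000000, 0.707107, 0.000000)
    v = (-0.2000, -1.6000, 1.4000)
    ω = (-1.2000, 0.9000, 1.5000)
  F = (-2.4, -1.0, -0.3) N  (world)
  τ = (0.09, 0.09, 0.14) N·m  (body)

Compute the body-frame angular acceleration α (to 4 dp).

gyro term ω×Iω = (0.1080, 0.0360, 0.0648)
α = I⁻¹(τ − ω×Iω) = (-0.1125, 0.5400, 0.4178)

α = (-0.1125, 0.5400, 0.4178)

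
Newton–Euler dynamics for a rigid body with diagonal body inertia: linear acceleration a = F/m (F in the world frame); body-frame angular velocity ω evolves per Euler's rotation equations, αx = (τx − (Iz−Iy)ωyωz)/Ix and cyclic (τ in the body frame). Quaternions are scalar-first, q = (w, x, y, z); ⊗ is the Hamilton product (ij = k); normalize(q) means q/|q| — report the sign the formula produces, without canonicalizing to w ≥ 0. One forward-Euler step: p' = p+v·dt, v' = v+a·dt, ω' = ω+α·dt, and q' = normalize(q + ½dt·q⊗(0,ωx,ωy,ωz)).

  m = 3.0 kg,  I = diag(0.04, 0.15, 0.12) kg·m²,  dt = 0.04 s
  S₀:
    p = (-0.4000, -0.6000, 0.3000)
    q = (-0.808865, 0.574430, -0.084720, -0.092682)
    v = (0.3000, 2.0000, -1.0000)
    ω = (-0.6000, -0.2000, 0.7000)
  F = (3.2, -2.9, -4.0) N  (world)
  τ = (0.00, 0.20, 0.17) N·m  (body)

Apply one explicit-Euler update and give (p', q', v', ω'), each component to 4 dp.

linear accel F/m = (1.0667, -0.9667, -1.3333)
p + v·dt = (-0.3880, -0.5200, 0.2600)
v' = v + a·dt = (0.3427, 1.9613, -1.0533)
precession coupling ω×(Iω) = (0.0042, 0.0336, 0.0132)
angular accel α = (-0.1050, 1.1093, 1.3067)
ω' = ω + α·dt = (-0.6042, -0.1556, 0.7523)
q⊗(0,ω) = (0.3925914, 0.4074786, -0.1847188, -0.7319235)
q + ½dt·q⊗(0,ω), renormalized = (-0.8009, 0.5825, -0.0884, -0.1073)

p' = (-0.3880, -0.5200, 0.2600)
q' = (-0.8009, 0.5825, -0.0884, -0.1073)
v' = (0.3427, 1.9613, -1.0533)
ω' = (-0.6042, -0.1556, 0.7523)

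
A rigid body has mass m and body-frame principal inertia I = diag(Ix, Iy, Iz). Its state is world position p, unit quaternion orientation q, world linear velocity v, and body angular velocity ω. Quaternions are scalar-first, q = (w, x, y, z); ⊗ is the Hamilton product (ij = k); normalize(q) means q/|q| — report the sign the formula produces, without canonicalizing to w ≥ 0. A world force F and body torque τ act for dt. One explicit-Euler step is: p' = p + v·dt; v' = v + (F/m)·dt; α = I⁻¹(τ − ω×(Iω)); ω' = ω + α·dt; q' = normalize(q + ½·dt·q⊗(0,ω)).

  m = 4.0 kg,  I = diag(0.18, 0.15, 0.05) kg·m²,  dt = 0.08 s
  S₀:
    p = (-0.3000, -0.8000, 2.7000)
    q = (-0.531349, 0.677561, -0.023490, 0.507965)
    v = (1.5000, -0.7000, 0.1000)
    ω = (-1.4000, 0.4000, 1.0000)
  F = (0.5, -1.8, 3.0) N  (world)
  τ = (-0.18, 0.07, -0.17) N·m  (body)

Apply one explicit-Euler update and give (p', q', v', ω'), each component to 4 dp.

angular accel α = (-0.7778, 1.6800, -3.7360)
new body rate ω' = (-1.4622, 0.5344, 0.7011)
2q̇ = q⊗(0,ω) = (0.4500164, 0.5172126, -1.6012516, -0.2932106)
q + ½dt·q⊗(0,ω), renormalized = (-0.5121, 0.6965, -0.0873, 0.4950)
new position p' = (-0.1800, -0.8560, 2.7080)
v + (F/m)dt = (1.5100, -0.7360, 0.1600)

p' = (-0.1800, -0.8560, 2.7080)
q' = (-0.5121, 0.6965, -0.0873, 0.4950)
v' = (1.5100, -0.7360, 0.1600)
ω' = (-1.4622, 0.5344, 0.7011)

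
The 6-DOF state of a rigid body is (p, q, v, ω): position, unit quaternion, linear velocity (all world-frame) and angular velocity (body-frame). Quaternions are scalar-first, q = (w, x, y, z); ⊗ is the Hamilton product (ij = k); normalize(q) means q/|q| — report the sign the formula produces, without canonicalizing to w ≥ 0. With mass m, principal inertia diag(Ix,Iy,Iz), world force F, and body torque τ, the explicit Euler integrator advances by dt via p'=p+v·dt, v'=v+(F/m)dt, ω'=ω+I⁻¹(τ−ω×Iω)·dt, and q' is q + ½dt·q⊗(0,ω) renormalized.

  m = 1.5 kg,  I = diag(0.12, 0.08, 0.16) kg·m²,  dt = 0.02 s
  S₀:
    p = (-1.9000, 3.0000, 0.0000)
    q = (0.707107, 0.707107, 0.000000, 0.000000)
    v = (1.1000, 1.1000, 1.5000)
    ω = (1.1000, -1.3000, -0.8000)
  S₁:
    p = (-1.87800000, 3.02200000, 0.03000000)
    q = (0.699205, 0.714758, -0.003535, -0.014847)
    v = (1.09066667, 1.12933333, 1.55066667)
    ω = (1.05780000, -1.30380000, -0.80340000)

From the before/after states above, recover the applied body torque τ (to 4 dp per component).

Δω = ω₁−ω₀ = (-0.04220000, -0.00380000, -0.00340000)
I·α + gyro = (-0.1700, 0.0200, 0.0300)

τ = (-0.1700, 0.0200, 0.0300)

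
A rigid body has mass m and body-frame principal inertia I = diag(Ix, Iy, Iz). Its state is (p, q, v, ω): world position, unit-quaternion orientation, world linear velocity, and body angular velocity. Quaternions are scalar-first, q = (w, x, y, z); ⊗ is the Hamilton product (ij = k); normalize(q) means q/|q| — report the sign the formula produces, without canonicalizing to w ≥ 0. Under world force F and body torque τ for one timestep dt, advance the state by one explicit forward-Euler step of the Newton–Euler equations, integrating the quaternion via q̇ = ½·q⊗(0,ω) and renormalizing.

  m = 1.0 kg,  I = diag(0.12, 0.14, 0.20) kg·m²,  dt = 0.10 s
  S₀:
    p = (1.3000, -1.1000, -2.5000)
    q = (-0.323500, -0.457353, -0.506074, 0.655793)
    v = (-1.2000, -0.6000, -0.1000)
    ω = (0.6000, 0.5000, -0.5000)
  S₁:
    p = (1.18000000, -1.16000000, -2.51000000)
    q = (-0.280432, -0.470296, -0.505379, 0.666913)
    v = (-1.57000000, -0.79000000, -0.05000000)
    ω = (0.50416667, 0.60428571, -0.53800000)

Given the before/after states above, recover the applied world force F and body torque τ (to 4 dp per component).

v₁ − v₀ = (-0.37000000, -0.19000000, 0.05000000)
F = m·Δv/dt = (-3.7000, -1.9000, 0.5000)
Δω = ω₁−ω₀ = (-0.09583333, 0.10428571, -0.03800000)
precession coupling = (-0.0150, 0.0240, 0.0060)
τ = I·(Δω/dt) + ω₀×(Iω₀) = (-0.1300, 0.1700, -0.0700)

F = (-3.7000, -1.9000, 0.5000)
τ = (-0.1300, 0.1700, -0.0700)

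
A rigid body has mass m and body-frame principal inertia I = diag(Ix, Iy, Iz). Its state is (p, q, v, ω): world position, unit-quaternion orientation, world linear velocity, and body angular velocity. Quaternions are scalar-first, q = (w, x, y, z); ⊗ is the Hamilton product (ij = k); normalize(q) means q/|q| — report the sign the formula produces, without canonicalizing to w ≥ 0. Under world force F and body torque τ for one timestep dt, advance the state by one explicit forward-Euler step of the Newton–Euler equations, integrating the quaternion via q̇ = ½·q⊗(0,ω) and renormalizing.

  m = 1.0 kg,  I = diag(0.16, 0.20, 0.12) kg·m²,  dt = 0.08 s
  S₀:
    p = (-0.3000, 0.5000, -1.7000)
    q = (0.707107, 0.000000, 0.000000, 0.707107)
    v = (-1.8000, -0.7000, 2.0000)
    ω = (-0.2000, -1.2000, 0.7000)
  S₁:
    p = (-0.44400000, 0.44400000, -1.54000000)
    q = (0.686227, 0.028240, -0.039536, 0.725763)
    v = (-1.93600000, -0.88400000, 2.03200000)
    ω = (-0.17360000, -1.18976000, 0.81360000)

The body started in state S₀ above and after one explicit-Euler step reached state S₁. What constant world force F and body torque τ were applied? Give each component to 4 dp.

Δω = ω₁−ω₀ = (0.02640000, 0.01024000, 0.11360000)
precession coupling = (0.0672, -0.0056, 0.0096)
τ = I·(Δω/dt) + ω₀×(Iω₀) = (0.1200, 0.0200, 0.1800)
velocity change Δv = (-0.13600000, -0.18400000, 0.03200000)
F = m·Δv/dt = (-1.7000, -2.3000, 0.4000)

F = (-1.7000, -2.3000, 0.4000)
τ = (0.1200, 0.0200, 0.1800)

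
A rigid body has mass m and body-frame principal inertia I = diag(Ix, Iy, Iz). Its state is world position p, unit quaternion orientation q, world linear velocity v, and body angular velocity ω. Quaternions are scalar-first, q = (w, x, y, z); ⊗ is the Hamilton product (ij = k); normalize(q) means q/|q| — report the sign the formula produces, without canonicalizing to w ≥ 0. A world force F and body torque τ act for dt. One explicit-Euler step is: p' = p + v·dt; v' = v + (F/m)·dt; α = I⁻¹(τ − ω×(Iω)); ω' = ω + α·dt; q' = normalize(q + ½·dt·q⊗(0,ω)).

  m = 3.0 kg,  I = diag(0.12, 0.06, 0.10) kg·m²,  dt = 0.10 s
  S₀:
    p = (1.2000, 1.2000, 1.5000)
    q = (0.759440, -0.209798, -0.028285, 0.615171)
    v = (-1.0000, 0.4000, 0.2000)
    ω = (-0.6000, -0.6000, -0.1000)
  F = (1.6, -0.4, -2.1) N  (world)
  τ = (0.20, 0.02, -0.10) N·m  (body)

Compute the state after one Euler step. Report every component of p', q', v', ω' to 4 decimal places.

p' = (1.1000, 1.2400, 1.5200)
q' = (0.7547, -0.2138, -0.0705, 0.6163)
v' = (-0.9467, 0.3867, 0.1300)
ω' = (-0.4353, -0.5687, -0.1784)

ω×(Iω) gyroscopic = (0.0024, 0.0012, -0.0216)
(τ − ω×Iω)/I = (1.6467, 0.3133, -0.7840)
ω' = ω + α·dt = (-0.4353, -0.5687, -0.1784)
2q̇ = q⊗(0,ω) = (-0.0813327, -0.0837329, -0.8457464, 0.0329638)
q + ½dt·q⊗(0,ω), renormalized = (0.7547, -0.2138, -0.0705, 0.6163)
p + v·dt = (1.1000, 1.2400, 1.5200)
v + (F/m)dt = (-0.9467, 0.3867, 0.1300)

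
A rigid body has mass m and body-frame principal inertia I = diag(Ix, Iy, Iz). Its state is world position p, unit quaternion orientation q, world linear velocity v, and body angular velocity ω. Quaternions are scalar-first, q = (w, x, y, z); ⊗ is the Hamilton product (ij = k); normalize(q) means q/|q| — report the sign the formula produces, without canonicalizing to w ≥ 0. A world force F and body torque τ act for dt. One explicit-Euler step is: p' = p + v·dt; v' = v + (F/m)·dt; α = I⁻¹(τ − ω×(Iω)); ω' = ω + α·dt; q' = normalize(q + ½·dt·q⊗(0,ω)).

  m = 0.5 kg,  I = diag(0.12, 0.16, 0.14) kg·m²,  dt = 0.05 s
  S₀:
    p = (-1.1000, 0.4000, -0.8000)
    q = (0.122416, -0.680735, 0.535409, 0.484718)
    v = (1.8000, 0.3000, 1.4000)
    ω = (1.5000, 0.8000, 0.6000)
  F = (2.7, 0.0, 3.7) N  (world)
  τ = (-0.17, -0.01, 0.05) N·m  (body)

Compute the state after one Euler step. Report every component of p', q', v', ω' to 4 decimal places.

gyro term ω×Iω = (-0.0096, -0.0180, 0.0480)
angular accel α = (-1.3367, 0.0500, 0.0143)
new body rate ω' = (1.4332, 0.8025, 0.6007)
Hamilton product q⊗(0,ω) = (0.3019445, 0.1170950, 1.2334508, -1.2742519)
q + ½dt·q⊗(0,ω), renormalized = (0.1298, -0.6771, 0.5657, 0.4524)
p' = p + v·dt = (-1.0100, 0.4150, -0.7300)
v' = v + a·dt = (2.0700, 0.3000, 1.7700)

p' = (-1.0100, 0.4150, -0.7300)
q' = (0.1298, -0.6771, 0.5657, 0.4524)
v' = (2.0700, 0.3000, 1.7700)
ω' = (1.4332, 0.8025, 0.6007)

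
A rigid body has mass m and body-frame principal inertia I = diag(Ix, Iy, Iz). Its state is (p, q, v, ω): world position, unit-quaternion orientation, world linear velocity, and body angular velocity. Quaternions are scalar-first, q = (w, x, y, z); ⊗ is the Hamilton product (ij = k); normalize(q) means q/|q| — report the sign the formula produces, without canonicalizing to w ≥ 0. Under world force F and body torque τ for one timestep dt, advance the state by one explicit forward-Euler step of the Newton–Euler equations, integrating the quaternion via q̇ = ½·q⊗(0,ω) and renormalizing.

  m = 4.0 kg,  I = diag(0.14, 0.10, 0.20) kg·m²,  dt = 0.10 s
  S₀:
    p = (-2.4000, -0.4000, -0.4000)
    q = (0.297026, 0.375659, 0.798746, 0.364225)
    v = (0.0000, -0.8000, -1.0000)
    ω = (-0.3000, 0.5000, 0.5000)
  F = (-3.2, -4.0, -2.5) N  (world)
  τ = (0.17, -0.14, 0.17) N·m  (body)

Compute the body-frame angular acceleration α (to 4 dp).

α = (1.0357, -1.4900, 0.8200)

ω×(Iω) gyroscopic = (0.0250, 0.0090, 0.0060)
α = I⁻¹(τ − ω×Iω) = (1.0357, -1.4900, 0.8200)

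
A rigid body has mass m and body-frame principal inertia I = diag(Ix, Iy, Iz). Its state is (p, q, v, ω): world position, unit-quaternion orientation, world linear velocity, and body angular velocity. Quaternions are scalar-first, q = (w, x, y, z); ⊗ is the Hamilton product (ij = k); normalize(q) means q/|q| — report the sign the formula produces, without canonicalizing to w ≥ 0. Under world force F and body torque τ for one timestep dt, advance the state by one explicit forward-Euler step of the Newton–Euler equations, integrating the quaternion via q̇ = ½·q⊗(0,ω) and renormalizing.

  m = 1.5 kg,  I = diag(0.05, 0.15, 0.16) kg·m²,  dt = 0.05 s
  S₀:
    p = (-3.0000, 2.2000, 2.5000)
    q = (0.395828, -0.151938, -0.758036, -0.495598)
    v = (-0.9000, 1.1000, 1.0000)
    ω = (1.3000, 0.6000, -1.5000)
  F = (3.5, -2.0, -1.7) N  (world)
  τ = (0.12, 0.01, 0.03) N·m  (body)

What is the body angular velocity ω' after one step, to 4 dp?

angular accel α = (2.5800, -1.3633, -0.3000)
ω + α·dt = (1.4290, 0.5318, -1.5150)

ω' = (1.4290, 0.5318, -1.5150)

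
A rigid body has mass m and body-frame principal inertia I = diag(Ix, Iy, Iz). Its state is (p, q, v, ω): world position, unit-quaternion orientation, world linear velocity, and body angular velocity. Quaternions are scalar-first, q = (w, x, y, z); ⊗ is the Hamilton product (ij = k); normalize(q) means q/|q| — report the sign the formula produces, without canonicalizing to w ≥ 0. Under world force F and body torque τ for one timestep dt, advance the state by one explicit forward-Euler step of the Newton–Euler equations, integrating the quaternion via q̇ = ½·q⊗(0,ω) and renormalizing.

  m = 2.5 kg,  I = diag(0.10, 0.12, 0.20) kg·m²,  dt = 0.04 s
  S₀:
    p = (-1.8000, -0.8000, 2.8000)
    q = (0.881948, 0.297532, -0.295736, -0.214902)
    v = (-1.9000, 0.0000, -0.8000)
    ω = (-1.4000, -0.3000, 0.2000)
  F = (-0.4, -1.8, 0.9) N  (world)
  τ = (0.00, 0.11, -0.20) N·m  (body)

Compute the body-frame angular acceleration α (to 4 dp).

α = (0.0480, 0.6833, -1.0420)

ω×(Iω) gyroscopic = (-0.0048, 0.0280, 0.0084)
(τ − ω×Iω)/I = (0.0480, 0.6833, -1.0420)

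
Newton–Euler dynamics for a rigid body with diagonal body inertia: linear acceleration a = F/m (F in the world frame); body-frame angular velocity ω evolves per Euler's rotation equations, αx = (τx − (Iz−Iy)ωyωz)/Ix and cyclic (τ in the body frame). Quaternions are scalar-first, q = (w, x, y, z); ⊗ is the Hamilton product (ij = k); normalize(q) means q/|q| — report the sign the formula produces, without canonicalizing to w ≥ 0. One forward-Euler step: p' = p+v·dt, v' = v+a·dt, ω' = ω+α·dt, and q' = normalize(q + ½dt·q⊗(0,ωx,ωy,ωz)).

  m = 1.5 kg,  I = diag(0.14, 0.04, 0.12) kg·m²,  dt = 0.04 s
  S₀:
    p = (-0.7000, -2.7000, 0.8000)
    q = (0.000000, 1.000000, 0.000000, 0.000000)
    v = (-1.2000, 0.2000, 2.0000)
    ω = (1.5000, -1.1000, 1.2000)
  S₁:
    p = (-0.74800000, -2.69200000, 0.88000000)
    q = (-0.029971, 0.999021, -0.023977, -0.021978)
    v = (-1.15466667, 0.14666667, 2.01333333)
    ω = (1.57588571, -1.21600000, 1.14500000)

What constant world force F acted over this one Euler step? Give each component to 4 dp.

F = (1.7000, -2.0000, 0.5000)

Δv = v₁−v₀ = (0.04533333, -0.05333333, 0.01333333)
applied force F = (1.7000, -2.0000, 0.5000)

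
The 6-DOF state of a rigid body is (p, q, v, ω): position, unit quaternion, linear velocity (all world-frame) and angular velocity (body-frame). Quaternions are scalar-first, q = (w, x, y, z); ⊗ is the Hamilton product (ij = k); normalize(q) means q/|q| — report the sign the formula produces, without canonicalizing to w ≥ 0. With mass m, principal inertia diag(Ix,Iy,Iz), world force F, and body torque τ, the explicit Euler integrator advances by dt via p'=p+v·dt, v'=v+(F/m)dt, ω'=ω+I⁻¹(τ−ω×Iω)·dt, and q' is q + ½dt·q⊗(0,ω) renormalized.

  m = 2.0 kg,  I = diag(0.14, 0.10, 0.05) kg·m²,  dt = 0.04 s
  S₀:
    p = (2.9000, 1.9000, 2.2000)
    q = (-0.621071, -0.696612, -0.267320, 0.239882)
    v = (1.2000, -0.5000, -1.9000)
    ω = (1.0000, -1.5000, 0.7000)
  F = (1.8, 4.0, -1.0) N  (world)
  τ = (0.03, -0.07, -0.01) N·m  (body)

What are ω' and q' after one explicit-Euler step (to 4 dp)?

ω' = (0.9936, -1.5532, 0.6440)
q' = (-0.6181, -0.7051, -0.2340, 0.2572)

gyro term ω×Iω = (0.0525, 0.0630, 0.0600)
angular accel α = (-0.1607, -1.3300, -1.4000)
ω' = ω + α·dt = (0.9936, -1.5532, 0.6440)
q⊗(0,ω) = (0.1277146, -0.4483720, 1.6591169, 0.8774883)
updated quaternion q' = (-0.6181, -0.7051, -0.2340, 0.2572)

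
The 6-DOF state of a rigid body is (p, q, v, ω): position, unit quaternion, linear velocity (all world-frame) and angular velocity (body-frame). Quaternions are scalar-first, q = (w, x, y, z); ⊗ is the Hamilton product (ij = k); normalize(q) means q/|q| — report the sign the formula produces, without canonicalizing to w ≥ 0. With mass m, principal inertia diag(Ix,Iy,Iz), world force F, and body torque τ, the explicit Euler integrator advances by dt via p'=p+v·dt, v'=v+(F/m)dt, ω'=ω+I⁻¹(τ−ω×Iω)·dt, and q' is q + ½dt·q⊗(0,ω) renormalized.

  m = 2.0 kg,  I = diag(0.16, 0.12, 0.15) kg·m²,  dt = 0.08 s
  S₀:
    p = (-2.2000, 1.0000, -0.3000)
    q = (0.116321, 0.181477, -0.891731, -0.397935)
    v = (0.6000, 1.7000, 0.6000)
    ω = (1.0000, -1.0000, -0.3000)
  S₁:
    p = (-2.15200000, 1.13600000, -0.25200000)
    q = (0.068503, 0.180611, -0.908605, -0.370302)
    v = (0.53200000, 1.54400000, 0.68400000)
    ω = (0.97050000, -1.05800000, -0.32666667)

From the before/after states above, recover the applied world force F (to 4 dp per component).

F = (-1.7000, -3.9000, 2.1000)

velocity change Δv = (-0.06800000, -0.15600000, 0.08400000)
F = m·Δv/dt = (-1.7000, -3.9000, 2.1000)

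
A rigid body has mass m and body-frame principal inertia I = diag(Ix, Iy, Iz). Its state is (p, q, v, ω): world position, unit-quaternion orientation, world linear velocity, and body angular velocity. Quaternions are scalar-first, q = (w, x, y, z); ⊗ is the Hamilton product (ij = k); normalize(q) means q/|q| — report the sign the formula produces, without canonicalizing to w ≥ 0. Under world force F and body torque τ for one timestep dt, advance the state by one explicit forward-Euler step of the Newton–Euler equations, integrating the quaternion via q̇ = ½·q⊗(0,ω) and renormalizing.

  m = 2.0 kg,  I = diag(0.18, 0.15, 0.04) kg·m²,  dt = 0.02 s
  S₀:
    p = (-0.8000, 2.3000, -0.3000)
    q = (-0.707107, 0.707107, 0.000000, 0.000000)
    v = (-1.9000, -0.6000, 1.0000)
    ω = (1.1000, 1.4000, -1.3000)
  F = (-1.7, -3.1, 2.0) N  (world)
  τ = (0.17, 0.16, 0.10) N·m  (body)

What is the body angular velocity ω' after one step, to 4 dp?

ω×(Iω) gyroscopic = (0.2002, -0.2002, -0.0462)
angular accel α = (-0.1678, 2.4013, 3.6550)
ω + α·dt = (1.0966, 1.4480, -1.2269)

ω' = (1.0966, 1.4480, -1.2269)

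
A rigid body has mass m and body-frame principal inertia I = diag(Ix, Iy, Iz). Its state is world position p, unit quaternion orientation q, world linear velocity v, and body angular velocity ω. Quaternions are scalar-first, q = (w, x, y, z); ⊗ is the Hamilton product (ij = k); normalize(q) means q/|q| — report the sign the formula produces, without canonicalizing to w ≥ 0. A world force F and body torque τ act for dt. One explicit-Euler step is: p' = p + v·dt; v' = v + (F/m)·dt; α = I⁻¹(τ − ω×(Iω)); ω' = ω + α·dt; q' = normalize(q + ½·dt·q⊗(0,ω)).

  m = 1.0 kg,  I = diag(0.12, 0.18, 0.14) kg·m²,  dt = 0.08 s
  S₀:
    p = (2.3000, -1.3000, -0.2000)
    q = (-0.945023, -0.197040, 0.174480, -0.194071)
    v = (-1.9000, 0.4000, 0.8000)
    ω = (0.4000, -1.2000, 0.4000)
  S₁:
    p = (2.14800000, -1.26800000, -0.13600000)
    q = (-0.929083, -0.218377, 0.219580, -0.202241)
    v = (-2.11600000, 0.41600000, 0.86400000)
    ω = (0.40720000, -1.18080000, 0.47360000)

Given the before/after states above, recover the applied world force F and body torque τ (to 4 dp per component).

F = (-2.7000, 0.2000, 0.8000)
τ = (0.0300, 0.0400, 0.1000)

Δv = v₁−v₀ = (-0.21600000, 0.01600000, 0.06400000)
F = m·Δv/dt = (-2.7000, 0.2000, 0.8000)
rate change Δω = (0.00720000, 0.01920000, 0.07360000)
applied torque τ = (0.0300, 0.0400, 0.1000)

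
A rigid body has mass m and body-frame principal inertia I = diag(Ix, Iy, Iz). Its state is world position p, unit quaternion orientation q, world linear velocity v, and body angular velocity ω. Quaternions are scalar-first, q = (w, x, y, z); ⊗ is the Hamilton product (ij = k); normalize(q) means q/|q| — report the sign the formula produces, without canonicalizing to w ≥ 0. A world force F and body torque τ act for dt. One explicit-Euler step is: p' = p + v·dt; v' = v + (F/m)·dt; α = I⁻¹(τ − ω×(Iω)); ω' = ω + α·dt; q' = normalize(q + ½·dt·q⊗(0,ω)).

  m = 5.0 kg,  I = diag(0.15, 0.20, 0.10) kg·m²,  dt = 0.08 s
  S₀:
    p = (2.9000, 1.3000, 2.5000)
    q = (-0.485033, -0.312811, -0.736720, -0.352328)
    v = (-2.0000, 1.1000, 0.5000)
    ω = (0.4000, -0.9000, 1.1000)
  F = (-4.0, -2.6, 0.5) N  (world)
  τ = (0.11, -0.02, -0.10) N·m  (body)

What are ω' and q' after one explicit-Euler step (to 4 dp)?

ω' = (0.4059, -0.9168, 1.0344)
q' = (-0.4902, -0.3650, -0.7099, -0.3500)

ω×(Iω) gyroscopic = (0.0990, 0.0220, -0.0180)
angular accel α = (0.0733, -0.2100, -0.8200)
ω' = ω + α·dt = (0.4059, -0.9168, 1.0344)
Hamilton product q⊗(0,ω) = (-0.1503628, -1.3215004, 0.6396906, 0.0426816)
q + ½dt·q⊗(0,ω), renormalized = (-0.4902, -0.3650, -0.7099, -0.3500)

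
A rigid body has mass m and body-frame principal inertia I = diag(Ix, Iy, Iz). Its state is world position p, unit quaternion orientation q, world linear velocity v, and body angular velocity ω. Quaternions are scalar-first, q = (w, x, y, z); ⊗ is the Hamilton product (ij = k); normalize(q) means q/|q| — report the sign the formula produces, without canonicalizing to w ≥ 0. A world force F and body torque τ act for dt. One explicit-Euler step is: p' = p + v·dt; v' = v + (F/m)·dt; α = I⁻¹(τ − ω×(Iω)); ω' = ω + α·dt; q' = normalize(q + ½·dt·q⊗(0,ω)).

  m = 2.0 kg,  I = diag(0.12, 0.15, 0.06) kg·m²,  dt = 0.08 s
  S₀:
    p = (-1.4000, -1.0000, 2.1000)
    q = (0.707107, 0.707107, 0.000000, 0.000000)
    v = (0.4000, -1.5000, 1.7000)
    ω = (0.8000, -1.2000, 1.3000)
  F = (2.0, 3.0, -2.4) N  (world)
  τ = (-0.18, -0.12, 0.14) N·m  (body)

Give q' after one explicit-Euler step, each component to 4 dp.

q' = (0.6824, 0.7275, -0.0705, 0.0028)

Hamilton product q⊗(0,ω) = (-0.5656856, 0.5656856, -1.7677675, 0.0707107)
updated quaternion q' = (0.6824, 0.7275, -0.0705, 0.0028)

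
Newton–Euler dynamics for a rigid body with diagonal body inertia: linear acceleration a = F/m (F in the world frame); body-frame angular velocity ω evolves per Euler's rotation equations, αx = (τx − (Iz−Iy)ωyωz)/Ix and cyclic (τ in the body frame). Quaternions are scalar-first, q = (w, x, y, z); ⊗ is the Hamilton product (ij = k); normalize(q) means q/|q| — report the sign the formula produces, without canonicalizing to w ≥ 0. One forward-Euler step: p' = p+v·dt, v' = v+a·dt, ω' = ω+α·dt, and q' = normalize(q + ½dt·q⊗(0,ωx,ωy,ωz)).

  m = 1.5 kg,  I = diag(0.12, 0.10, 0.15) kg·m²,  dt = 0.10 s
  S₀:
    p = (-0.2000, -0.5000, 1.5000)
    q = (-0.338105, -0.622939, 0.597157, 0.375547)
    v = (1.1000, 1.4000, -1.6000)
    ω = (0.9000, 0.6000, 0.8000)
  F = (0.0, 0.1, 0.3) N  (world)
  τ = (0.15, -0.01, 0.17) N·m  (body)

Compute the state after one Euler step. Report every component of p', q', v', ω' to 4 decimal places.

angular accel α = (1.0500, 0.1160, 1.2053)
ω' = ω + α·dt = (1.0050, 0.6116, 0.9205)
2q̇ = q⊗(0,ω) = (-0.0980867, -0.0518971, 0.6334805, -1.1816887)
updated quaternion q' = (-0.3422, -0.6241, 0.6274, 0.3157)
linear accel F/m = (0.0000, 0.0667, 0.2000)
p + v·dt = (-0.0900, -0.3600, 1.3400)
v + (F/m)dt = (1.1000, 1.4067, -1.5800)

p' = (-0.0900, -0.3600, 1.3400)
q' = (-0.3422, -0.6241, 0.6274, 0.3157)
v' = (1.1000, 1.4067, -1.5800)
ω' = (1.0050, 0.6116, 0.9205)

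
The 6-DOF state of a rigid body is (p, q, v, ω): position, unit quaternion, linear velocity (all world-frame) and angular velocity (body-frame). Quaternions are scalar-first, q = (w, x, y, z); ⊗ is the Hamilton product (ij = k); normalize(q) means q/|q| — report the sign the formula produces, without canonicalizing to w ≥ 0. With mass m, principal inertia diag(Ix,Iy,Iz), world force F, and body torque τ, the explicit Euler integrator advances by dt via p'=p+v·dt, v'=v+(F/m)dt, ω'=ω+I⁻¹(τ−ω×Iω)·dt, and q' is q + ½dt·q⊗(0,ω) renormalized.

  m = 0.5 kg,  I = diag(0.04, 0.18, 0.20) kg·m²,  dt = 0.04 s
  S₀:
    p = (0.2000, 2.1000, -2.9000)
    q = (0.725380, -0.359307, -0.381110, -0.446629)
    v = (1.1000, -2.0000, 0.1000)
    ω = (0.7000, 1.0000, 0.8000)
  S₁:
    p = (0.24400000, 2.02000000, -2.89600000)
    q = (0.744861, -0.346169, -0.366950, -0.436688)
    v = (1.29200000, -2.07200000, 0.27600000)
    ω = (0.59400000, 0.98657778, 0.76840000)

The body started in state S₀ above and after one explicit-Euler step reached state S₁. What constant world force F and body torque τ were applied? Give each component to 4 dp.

Δω = ω₁−ω₀ = (-0.10600000, -0.01342222, -0.03160000)
applied torque τ = (-0.0900, -0.1500, -0.0600)
velocity change Δv = (0.19200000, -0.07200000, 0.17600000)
F = m·Δv/dt = (2.4000, -0.9000, 2.2000)

F = (2.4000, -0.9000, 2.2000)
τ = (-0.0900, -0.1500, -0.0600)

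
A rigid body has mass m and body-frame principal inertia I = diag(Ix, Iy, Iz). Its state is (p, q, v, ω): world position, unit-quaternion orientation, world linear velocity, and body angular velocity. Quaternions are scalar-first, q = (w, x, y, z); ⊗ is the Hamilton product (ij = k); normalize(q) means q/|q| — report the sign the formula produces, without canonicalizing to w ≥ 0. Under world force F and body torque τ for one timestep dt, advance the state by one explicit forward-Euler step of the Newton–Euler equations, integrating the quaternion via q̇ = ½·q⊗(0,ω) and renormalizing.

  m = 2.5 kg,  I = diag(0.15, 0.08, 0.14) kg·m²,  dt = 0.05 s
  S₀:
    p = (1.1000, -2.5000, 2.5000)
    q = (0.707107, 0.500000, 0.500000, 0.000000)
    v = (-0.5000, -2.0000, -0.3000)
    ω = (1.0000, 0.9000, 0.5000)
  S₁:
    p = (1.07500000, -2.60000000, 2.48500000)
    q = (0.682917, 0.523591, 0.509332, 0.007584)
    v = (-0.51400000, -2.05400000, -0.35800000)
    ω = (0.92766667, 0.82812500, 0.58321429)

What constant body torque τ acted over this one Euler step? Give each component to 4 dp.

τ = (-0.1900, -0.1100, 0.1700)

Δω = ω₁−ω₀ = (-0.07233333, -0.07187500, 0.08321429)
τ = I·(Δω/dt) + ω₀×(Iω₀) = (-0.1900, -0.1100, 0.1700)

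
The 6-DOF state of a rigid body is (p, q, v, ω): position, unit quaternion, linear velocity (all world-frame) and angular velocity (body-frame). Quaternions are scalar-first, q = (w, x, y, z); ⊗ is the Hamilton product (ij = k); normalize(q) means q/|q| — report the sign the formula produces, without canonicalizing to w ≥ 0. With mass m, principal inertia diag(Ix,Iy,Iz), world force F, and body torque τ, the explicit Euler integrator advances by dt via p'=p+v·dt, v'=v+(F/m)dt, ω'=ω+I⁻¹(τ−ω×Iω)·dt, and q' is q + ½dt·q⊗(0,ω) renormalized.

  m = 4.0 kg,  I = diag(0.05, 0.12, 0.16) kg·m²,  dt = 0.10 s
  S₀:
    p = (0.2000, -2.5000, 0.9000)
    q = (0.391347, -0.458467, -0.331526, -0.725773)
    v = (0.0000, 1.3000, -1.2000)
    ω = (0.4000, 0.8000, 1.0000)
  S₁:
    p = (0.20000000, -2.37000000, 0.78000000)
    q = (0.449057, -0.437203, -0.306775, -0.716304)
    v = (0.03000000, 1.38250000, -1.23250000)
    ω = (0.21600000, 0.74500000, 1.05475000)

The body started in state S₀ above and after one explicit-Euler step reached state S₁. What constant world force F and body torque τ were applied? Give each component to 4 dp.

Δv = v₁−v₀ = (0.03000000, 0.08250000, -0.03250000)
applied force F = (1.2000, 3.3000, -1.3000)
Δω = ω₁−ω₀ = (-0.18400000, -0.05500000, 0.05475000)
ω₀×(Iω₀) = (0.0320, -0.0440, 0.0224)
applied torque τ = (-0.0600, -0.1100, 0.1100)

F = (1.2000, 3.3000, -1.3000)
τ = (-0.0600, -0.1100, 0.1100)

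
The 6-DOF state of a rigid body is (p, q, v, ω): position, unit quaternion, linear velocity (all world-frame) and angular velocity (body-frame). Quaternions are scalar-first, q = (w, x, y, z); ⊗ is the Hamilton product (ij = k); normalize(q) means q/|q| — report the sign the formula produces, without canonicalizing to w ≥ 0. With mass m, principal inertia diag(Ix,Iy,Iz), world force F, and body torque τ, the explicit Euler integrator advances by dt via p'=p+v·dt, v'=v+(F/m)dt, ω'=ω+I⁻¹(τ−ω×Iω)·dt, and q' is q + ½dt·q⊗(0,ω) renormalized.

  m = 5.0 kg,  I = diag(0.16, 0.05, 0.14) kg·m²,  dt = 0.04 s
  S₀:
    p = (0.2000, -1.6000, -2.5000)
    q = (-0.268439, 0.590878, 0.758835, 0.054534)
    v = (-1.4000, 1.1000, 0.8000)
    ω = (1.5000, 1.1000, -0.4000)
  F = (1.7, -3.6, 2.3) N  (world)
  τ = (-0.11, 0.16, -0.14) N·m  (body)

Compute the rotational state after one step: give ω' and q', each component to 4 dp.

ω' = (1.4824, 1.2376, -0.3881)
q' = (-0.3022, 0.5751, 0.7587, 0.0469)

precession coupling ω×(Iω) = (-0.0396, -0.0120, -0.1815)
α = I⁻¹(τ − ω×Iω) = (-0.4400, 3.4400, 0.2964)
ω + α·dt = (1.4824, 1.2376, -0.3881)
Hamilton product q⊗(0,ω) = (-1.6992219, -0.7661799, 0.0228693, -0.3809111)
q + ½dt·q⊗(0,ω), renormalized = (-0.3022, 0.5751, 0.7587, 0.0469)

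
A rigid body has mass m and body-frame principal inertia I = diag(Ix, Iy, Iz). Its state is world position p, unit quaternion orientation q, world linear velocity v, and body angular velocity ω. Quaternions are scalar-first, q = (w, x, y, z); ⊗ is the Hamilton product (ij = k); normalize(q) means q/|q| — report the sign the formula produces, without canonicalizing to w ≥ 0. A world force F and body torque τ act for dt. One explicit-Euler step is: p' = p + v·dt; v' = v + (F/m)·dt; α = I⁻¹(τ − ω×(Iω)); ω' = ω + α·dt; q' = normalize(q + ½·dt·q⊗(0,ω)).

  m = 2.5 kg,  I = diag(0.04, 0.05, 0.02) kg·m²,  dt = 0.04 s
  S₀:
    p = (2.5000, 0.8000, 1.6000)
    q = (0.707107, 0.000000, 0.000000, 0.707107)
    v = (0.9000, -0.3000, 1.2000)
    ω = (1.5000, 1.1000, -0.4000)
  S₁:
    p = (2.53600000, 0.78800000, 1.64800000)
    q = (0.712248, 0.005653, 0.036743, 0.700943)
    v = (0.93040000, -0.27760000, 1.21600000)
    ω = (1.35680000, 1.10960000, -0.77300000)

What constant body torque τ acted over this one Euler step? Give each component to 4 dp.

ω₁ − ω₀ = (-0.14320000, 0.00960000, -0.37300000)
precession coupling = (0.0132, -0.0120, 0.0165)
applied torque τ = (-0.1300, 0.0000, -0.1700)

τ = (-0.1300, 0.0000, -0.1700)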